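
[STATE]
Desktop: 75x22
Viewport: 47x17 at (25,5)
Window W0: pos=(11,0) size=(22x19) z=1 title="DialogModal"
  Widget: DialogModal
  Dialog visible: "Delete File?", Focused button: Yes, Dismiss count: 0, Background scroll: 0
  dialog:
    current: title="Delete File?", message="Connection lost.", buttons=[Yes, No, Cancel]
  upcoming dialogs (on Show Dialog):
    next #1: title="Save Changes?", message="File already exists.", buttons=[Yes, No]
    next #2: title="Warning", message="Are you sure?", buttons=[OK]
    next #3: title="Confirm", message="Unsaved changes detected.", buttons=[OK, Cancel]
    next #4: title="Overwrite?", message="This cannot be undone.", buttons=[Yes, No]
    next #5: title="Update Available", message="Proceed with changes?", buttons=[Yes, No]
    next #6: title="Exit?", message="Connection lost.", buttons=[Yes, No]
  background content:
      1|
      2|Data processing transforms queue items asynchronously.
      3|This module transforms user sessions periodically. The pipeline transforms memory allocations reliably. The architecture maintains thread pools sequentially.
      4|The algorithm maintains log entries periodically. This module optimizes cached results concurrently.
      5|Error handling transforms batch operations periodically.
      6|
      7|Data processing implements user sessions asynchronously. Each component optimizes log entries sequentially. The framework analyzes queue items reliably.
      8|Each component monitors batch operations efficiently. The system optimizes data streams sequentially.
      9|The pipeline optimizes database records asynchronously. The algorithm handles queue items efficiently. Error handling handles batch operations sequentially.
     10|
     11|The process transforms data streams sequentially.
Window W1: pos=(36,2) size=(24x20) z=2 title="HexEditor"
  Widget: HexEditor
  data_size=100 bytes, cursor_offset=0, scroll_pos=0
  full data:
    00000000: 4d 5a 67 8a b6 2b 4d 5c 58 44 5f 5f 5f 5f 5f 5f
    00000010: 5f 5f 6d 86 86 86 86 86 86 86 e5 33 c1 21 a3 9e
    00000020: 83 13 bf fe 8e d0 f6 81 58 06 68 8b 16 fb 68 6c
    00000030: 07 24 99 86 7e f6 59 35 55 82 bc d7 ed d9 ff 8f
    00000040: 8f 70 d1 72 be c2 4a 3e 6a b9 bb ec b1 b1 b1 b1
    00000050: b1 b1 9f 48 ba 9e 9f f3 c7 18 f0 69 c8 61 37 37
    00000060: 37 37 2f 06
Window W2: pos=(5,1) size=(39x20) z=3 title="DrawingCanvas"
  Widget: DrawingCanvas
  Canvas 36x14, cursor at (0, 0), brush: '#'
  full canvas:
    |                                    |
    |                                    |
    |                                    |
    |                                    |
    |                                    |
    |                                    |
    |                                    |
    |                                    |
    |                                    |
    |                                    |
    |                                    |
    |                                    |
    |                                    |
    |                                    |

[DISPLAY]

                  ┃0  4D 5a 67 8a ┃            
                  ┃0  5f 5f 6d 86 ┃            
                  ┃0  83 13 bf fe ┃            
                  ┃0  07 24 99 86 ┃            
                  ┃0  8f 70 d1 72 ┃            
                  ┃0  b1 b1 9f 48 ┃            
                  ┃0  37 37 2f 06 ┃            
                  ┃               ┃            
                  ┃               ┃            
                  ┃               ┃            
                  ┃               ┃            
                  ┃               ┃            
                  ┃               ┃            
                  ┃               ┃            
                  ┃               ┃            
━━━━━━━━━━━━━━━━━━┛               ┃            
           ┗━━━━━━━━━━━━━━━━━━━━━━┛            


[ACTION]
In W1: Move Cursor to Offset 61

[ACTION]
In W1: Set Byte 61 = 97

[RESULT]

                  ┃0  4d 5a 67 8a ┃            
                  ┃0  5f 5f 6d 86 ┃            
                  ┃0  83 13 bf fe ┃            
                  ┃0  07 24 99 86 ┃            
                  ┃0  8f 70 d1 72 ┃            
                  ┃0  b1 b1 9f 48 ┃            
                  ┃0  37 37 2f 06 ┃            
                  ┃               ┃            
                  ┃               ┃            
                  ┃               ┃            
                  ┃               ┃            
                  ┃               ┃            
                  ┃               ┃            
                  ┃               ┃            
                  ┃               ┃            
━━━━━━━━━━━━━━━━━━┛               ┃            
           ┗━━━━━━━━━━━━━━━━━━━━━━┛            


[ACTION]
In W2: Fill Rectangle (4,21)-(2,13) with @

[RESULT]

                  ┃0  4d 5a 67 8a ┃            
@@@               ┃0  5f 5f 6d 86 ┃            
@@@               ┃0  83 13 bf fe ┃            
@@@               ┃0  07 24 99 86 ┃            
                  ┃0  8f 70 d1 72 ┃            
                  ┃0  b1 b1 9f 48 ┃            
                  ┃0  37 37 2f 06 ┃            
                  ┃               ┃            
                  ┃               ┃            
                  ┃               ┃            
                  ┃               ┃            
                  ┃               ┃            
                  ┃               ┃            
                  ┃               ┃            
                  ┃               ┃            
━━━━━━━━━━━━━━━━━━┛               ┃            
           ┗━━━━━━━━━━━━━━━━━━━━━━┛            


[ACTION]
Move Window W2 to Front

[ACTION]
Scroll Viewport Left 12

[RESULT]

                              ┃0  4d 5a 67 8a ┃
      @@@@@@@@@               ┃0  5f 5f 6d 86 ┃
      @@@@@@@@@               ┃0  83 13 bf fe ┃
      @@@@@@@@@               ┃0  07 24 99 86 ┃
                              ┃0  8f 70 d1 72 ┃
                              ┃0  b1 b1 9f 48 ┃
                              ┃0  37 37 2f 06 ┃
                              ┃               ┃
                              ┃               ┃
                              ┃               ┃
                              ┃               ┃
                              ┃               ┃
                              ┃               ┃
                              ┃               ┃
                              ┃               ┃
━━━━━━━━━━━━━━━━━━━━━━━━━━━━━━┛               ┃
                       ┗━━━━━━━━━━━━━━━━━━━━━━┛


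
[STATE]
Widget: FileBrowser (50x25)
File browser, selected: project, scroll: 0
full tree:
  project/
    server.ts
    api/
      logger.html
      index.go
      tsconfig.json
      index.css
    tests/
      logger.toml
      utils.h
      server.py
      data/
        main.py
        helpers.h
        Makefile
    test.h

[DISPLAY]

> [-] project/                                    
    server.ts                                     
    [+] api/                                      
    [+] tests/                                    
    test.h                                        
                                                  
                                                  
                                                  
                                                  
                                                  
                                                  
                                                  
                                                  
                                                  
                                                  
                                                  
                                                  
                                                  
                                                  
                                                  
                                                  
                                                  
                                                  
                                                  
                                                  


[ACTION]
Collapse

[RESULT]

> [+] project/                                    
                                                  
                                                  
                                                  
                                                  
                                                  
                                                  
                                                  
                                                  
                                                  
                                                  
                                                  
                                                  
                                                  
                                                  
                                                  
                                                  
                                                  
                                                  
                                                  
                                                  
                                                  
                                                  
                                                  
                                                  


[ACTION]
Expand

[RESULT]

> [-] project/                                    
    server.ts                                     
    [+] api/                                      
    [+] tests/                                    
    test.h                                        
                                                  
                                                  
                                                  
                                                  
                                                  
                                                  
                                                  
                                                  
                                                  
                                                  
                                                  
                                                  
                                                  
                                                  
                                                  
                                                  
                                                  
                                                  
                                                  
                                                  


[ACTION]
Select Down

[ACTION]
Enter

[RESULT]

  [-] project/                                    
  > server.ts                                     
    [+] api/                                      
    [+] tests/                                    
    test.h                                        
                                                  
                                                  
                                                  
                                                  
                                                  
                                                  
                                                  
                                                  
                                                  
                                                  
                                                  
                                                  
                                                  
                                                  
                                                  
                                                  
                                                  
                                                  
                                                  
                                                  


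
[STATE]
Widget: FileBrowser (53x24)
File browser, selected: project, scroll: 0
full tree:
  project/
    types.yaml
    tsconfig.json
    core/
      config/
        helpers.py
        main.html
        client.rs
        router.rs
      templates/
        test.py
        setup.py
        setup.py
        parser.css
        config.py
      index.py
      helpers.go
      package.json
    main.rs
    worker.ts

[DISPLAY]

> [-] project/                                       
    types.yaml                                       
    tsconfig.json                                    
    [+] core/                                        
    main.rs                                          
    worker.ts                                        
                                                     
                                                     
                                                     
                                                     
                                                     
                                                     
                                                     
                                                     
                                                     
                                                     
                                                     
                                                     
                                                     
                                                     
                                                     
                                                     
                                                     
                                                     


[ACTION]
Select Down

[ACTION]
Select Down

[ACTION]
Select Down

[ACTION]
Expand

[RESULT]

  [-] project/                                       
    types.yaml                                       
    tsconfig.json                                    
  > [-] core/                                        
      [+] config/                                    
      [+] templates/                                 
      index.py                                       
      helpers.go                                     
      package.json                                   
    main.rs                                          
    worker.ts                                        
                                                     
                                                     
                                                     
                                                     
                                                     
                                                     
                                                     
                                                     
                                                     
                                                     
                                                     
                                                     
                                                     


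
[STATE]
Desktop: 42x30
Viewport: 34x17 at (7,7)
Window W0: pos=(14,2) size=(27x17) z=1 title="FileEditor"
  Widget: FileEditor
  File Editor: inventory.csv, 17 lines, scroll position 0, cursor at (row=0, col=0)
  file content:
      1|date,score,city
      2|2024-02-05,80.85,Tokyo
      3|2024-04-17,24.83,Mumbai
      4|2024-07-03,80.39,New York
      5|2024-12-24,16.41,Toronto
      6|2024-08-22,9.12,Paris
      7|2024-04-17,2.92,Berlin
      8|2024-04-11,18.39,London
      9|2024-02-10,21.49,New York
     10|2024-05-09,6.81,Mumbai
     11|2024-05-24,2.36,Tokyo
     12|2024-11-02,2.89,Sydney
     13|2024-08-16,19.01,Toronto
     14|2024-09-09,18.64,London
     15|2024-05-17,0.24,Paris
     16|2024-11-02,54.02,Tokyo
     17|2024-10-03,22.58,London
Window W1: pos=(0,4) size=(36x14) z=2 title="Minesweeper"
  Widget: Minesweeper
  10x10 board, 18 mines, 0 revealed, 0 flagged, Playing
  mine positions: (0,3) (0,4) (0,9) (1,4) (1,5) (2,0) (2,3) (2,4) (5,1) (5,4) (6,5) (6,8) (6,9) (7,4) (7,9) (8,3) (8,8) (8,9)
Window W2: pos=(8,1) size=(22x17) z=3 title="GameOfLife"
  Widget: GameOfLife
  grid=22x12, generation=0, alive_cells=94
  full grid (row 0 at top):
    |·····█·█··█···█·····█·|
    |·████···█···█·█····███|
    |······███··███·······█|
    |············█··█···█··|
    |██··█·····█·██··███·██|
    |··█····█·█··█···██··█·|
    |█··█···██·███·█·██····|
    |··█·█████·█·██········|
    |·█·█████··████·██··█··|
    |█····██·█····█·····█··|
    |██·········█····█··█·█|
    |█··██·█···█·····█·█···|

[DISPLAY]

■┃·····███··███·······┃     ┃ai ░┃
■┃···········█··█···█·┃     ┃Yor░┃
■┃█··█·····█·██··███·█┃     ┃nto░┃
■┃·█····█·█··█···██··█┃     ┃   ░┃
■┃··█···██·███·█·██···┃     ┃n  ░┃
■┃·█·█████·█·██·······┃     ┃on ░┃
■┃█·█████··████·██··█·┃     ┃Yor░┃
■┃····██·█····█·····█·┃     ┃i  ░┃
■┃█·········█····█··█·┃     ┃   ░┃
■┃··██·█···█·····█·█··┃     ┃y  ░┃
━┗━━━━━━━━━━━━━━━━━━━━┛━━━━━┛nto▼┃
       ┗━━━━━━━━━━━━━━━━━━━━━━━━━┛
                                  
                                  
                                  
                                  
                                  


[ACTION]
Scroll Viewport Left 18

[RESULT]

┃■■■■■■■┃·····███··███·······┃    
┃■■■■■■■┃···········█··█···█·┃    
┃■■■■■■■┃█··█·····█·██··███·█┃    
┃■■■■■■■┃·█····█·█··█···██··█┃    
┃■■■■■■■┃··█···██·███·█·██···┃    
┃■■■■■■■┃·█·█████·█·██·······┃    
┃■■■■■■■┃█·█████··████·██··█·┃    
┃■■■■■■■┃····██·█····█·····█·┃    
┃■■■■■■■┃█·········█····█··█·┃    
┃■■■■■■■┃··██·█···█·····█·█··┃    
┗━━━━━━━┗━━━━━━━━━━━━━━━━━━━━┛━━━━
              ┗━━━━━━━━━━━━━━━━━━━
                                  
                                  
                                  
                                  
                                  


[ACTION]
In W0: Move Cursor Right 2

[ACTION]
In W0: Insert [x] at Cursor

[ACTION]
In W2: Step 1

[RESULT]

┃■■■■■■■┃·██···██··█··█····█·┃    
┃■■■■■■■┃······█······█·████·┃    
┃■■■■■■■┃█··········██·█··█·█┃    
┃■■■■■■■┃·██···█·█·········██┃    
┃■■■■■■■┃█████····█····███···┃    
┃■■■■■■■┃██··············█···┃    
┃■■■■■■■┃███······█··········┃    
┃■■■■■■■┃·█·······█··████·██·┃    
┃■■■■■■■┃█··█·██·········████┃    
┃■■■■■■■┃█···············█···┃    
┗━━━━━━━┗━━━━━━━━━━━━━━━━━━━━┛━━━━
              ┗━━━━━━━━━━━━━━━━━━━
                                  
                                  
                                  
                                  
                                  


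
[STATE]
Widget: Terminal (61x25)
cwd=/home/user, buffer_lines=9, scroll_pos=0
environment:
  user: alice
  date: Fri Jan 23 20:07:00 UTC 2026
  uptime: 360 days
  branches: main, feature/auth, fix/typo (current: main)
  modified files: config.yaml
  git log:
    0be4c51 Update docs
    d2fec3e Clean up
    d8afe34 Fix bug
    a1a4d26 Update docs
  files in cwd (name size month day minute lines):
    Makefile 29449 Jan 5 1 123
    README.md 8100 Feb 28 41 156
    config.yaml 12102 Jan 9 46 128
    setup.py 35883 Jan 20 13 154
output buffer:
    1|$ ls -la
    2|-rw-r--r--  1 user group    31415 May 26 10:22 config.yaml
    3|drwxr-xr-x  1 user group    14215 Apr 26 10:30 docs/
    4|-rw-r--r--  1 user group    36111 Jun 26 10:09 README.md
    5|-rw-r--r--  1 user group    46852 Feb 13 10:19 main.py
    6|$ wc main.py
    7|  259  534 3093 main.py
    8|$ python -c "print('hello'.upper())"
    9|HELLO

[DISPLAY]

$ ls -la                                                     
-rw-r--r--  1 user group    31415 May 26 10:22 config.yaml   
drwxr-xr-x  1 user group    14215 Apr 26 10:30 docs/         
-rw-r--r--  1 user group    36111 Jun 26 10:09 README.md     
-rw-r--r--  1 user group    46852 Feb 13 10:19 main.py       
$ wc main.py                                                 
  259  534 3093 main.py                                      
$ python -c "print('hello'.upper())"                         
HELLO                                                        
$ █                                                          
                                                             
                                                             
                                                             
                                                             
                                                             
                                                             
                                                             
                                                             
                                                             
                                                             
                                                             
                                                             
                                                             
                                                             
                                                             


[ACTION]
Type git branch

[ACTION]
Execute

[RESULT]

$ ls -la                                                     
-rw-r--r--  1 user group    31415 May 26 10:22 config.yaml   
drwxr-xr-x  1 user group    14215 Apr 26 10:30 docs/         
-rw-r--r--  1 user group    36111 Jun 26 10:09 README.md     
-rw-r--r--  1 user group    46852 Feb 13 10:19 main.py       
$ wc main.py                                                 
  259  534 3093 main.py                                      
$ python -c "print('hello'.upper())"                         
HELLO                                                        
$ git branch                                                 
* main                                                       
  feature/auth                                               
  fix/typo                                                   
$ █                                                          
                                                             
                                                             
                                                             
                                                             
                                                             
                                                             
                                                             
                                                             
                                                             
                                                             
                                                             


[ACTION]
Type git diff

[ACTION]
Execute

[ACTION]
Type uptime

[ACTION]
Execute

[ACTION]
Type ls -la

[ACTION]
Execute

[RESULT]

-rw-r--r--  1 user group    36111 Jun 26 10:09 README.md     
-rw-r--r--  1 user group    46852 Feb 13 10:19 main.py       
$ wc main.py                                                 
  259  534 3093 main.py                                      
$ python -c "print('hello'.upper())"                         
HELLO                                                        
$ git branch                                                 
* main                                                       
  feature/auth                                               
  fix/typo                                                   
$ git diff                                                   
diff --git a/main.py b/main.py                               
--- a/main.py                                                
+++ b/main.py                                                
@@ -1,3 +1,4 @@                                              
+# updated                                                   
 import sys                                                  
$ uptime                                                     
 10:00  up 360 days                                          
$ ls -la                                                     
-rw-r--r--  1 alice group    29449 Jan  5 10:01 Makefile     
-rw-r--r--  1 alice group     8100 Feb 28 10:41 README.md    
-rw-r--r--  1 alice group    12102 Jan  9 10:46 config.yaml  
-rw-r--r--  1 alice group    35883 Jan 20 10:13 setup.py     
$ █                                                          


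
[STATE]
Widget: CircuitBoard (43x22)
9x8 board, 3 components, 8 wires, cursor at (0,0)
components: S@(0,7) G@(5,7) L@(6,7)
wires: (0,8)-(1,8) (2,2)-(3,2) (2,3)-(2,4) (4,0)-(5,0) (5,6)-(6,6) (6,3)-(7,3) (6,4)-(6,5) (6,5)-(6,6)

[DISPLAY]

   0 1 2 3 4 5 6 7 8                       
0  [.]                          S   ·      
                                    │      
1                                   ·      
                                           
2           ·   · ─ ·                      
            │                              
3           ·                              
                                           
4   ·                                      
    │                                      
5   ·                       ·   G          
                            │              
6               ·   · ─ · ─ ·   L          
                │                          
7               ·                          
Cursor: (0,0)                              
                                           
                                           
                                           
                                           
                                           


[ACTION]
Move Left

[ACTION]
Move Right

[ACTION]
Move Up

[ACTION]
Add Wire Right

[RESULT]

   0 1 2 3 4 5 6 7 8                       
0      [.]─ ·                   S   ·      
                                    │      
1                                   ·      
                                           
2           ·   · ─ ·                      
            │                              
3           ·                              
                                           
4   ·                                      
    │                                      
5   ·                       ·   G          
                            │              
6               ·   · ─ · ─ ·   L          
                │                          
7               ·                          
Cursor: (0,1)                              
                                           
                                           
                                           
                                           
                                           


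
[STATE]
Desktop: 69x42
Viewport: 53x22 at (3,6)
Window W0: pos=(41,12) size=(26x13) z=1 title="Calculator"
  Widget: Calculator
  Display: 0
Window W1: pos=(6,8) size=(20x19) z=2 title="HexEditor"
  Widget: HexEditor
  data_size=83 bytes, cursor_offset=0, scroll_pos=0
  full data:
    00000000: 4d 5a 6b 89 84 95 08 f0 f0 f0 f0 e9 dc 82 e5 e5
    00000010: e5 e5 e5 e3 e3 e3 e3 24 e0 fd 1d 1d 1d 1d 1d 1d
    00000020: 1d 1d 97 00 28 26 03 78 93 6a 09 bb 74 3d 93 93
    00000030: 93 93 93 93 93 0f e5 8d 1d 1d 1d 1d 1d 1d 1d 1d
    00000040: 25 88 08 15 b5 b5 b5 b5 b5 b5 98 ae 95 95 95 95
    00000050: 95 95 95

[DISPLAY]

                                                     
                                                     
   ┏━━━━━━━━━━━━━━━━━━┓                              
   ┃ HexEditor        ┃                              
   ┠──────────────────┨                              
   ┃00000000  4D 5a 6b┃                              
   ┃00000010  e5 e5 e5┃               ┏━━━━━━━━━━━━━━
   ┃00000020  1d 1d 97┃               ┃ Calculator   
   ┃00000030  93 93 93┃               ┠──────────────
   ┃00000040  25 88 08┃               ┃              
   ┃00000050  95 95 95┃               ┃┌───┬───┬───┬─
   ┃                  ┃               ┃│ 7 │ 8 │ 9 │ 
   ┃                  ┃               ┃├───┼───┼───┼─
   ┃                  ┃               ┃│ 4 │ 5 │ 6 │ 
   ┃                  ┃               ┃├───┼───┼───┼─
   ┃                  ┃               ┃│ 1 │ 2 │ 3 │ 
   ┃                  ┃               ┃├───┼───┼───┼─
   ┃                  ┃               ┃│ 0 │ . │ = │ 
   ┃                  ┃               ┗━━━━━━━━━━━━━━
   ┃                  ┃                              
   ┗━━━━━━━━━━━━━━━━━━┛                              
                                                     


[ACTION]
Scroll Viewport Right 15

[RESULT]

                                                     
                                                     
━━━━━━━━━┓                                           
r        ┃                                           
─────────┨                                           
 4D 5a 6b┃                                           
 e5 e5 e5┃               ┏━━━━━━━━━━━━━━━━━━━━━━━━┓  
 1d 1d 97┃               ┃ Calculator             ┃  
 93 93 93┃               ┠────────────────────────┨  
 25 88 08┃               ┃                       0┃  
 95 95 95┃               ┃┌───┬───┬───┬───┐       ┃  
         ┃               ┃│ 7 │ 8 │ 9 │ ÷ │       ┃  
         ┃               ┃├───┼───┼───┼───┤       ┃  
         ┃               ┃│ 4 │ 5 │ 6 │ × │       ┃  
         ┃               ┃├───┼───┼───┼───┤       ┃  
         ┃               ┃│ 1 │ 2 │ 3 │ - │       ┃  
         ┃               ┃├───┼───┼───┼───┤       ┃  
         ┃               ┃│ 0 │ . │ = │ + │       ┃  
         ┃               ┗━━━━━━━━━━━━━━━━━━━━━━━━┛  
         ┃                                           
━━━━━━━━━┛                                           
                                                     


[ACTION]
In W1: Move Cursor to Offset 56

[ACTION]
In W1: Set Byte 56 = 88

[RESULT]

                                                     
                                                     
━━━━━━━━━┓                                           
r        ┃                                           
─────────┨                                           
 4d 5a 6b┃                                           
 e5 e5 e5┃               ┏━━━━━━━━━━━━━━━━━━━━━━━━┓  
 1d 1d 97┃               ┃ Calculator             ┃  
 93 93 93┃               ┠────────────────────────┨  
 25 88 08┃               ┃                       0┃  
 95 95 95┃               ┃┌───┬───┬───┬───┐       ┃  
         ┃               ┃│ 7 │ 8 │ 9 │ ÷ │       ┃  
         ┃               ┃├───┼───┼───┼───┤       ┃  
         ┃               ┃│ 4 │ 5 │ 6 │ × │       ┃  
         ┃               ┃├───┼───┼───┼───┤       ┃  
         ┃               ┃│ 1 │ 2 │ 3 │ - │       ┃  
         ┃               ┃├───┼───┼───┼───┤       ┃  
         ┃               ┃│ 0 │ . │ = │ + │       ┃  
         ┃               ┗━━━━━━━━━━━━━━━━━━━━━━━━┛  
         ┃                                           
━━━━━━━━━┛                                           
                                                     


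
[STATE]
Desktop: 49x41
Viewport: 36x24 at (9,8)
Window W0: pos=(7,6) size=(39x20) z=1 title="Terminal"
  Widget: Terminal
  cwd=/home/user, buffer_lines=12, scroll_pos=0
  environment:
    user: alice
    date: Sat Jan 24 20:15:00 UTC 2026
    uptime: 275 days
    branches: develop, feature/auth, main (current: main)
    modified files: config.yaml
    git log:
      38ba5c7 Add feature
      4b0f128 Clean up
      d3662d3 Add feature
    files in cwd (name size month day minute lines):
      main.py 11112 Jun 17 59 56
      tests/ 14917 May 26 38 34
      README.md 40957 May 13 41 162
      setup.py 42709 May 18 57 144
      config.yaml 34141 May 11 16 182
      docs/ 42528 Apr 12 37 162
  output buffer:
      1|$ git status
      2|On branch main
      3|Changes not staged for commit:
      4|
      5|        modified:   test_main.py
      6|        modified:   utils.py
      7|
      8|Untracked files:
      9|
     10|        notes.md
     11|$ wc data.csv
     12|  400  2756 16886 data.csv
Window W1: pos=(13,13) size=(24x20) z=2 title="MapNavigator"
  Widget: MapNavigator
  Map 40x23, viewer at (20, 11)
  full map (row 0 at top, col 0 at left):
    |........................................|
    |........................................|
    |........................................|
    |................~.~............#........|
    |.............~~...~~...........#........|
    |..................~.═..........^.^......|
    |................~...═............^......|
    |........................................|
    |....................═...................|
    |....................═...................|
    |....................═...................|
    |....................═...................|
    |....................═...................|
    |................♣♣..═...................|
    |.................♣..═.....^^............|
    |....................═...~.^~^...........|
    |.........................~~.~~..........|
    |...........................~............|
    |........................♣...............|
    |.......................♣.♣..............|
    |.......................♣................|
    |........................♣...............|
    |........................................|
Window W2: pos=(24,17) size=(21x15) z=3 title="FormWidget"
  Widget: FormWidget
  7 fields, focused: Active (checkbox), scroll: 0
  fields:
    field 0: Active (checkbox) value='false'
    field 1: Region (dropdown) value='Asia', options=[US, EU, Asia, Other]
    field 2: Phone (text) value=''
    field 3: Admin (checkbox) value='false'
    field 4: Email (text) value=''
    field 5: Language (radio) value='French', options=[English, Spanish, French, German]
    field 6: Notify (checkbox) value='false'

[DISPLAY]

────────────────────────────────────
 git status                         
n branch main                       
hanges not staged for commit:       
                                    
    ┏━━━━━━━━━━━━━━━━━━━━━━┓.py     
    ┃ MapNavigator         ┃        
    ┠──────────────────────┨        
ntra┃.......~.~............┃        
    ┃....~~...~┏━━━━━━━━━━━━━━━━━━━┓
    ┃.........~┃ FormWidget        ┃
 wc ┃.......~..┠───────────────────┨
 400┃..........┃> Active:     [ ]  ┃
 █  ┃..........┃  Region:     [As▼]┃
    ┃..........┃  Phone:      [   ]┃
    ┃..........┃  Admin:      [ ]  ┃
    ┃..........┃  Email:      [   ]┃
━━━━┃..........┃  Language:   ( ) E┃
    ┃.......♣♣.┃  Notify:     [ ]  ┃
    ┃........♣.┃                   ┃
    ┃..........┃                   ┃
    ┃..........┃                   ┃
    ┃..........┃                   ┃
    ┃..........┗━━━━━━━━━━━━━━━━━━━┛


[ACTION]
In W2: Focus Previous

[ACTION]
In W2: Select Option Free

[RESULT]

────────────────────────────────────
 git status                         
n branch main                       
hanges not staged for commit:       
                                    
    ┏━━━━━━━━━━━━━━━━━━━━━━┓.py     
    ┃ MapNavigator         ┃        
    ┠──────────────────────┨        
ntra┃.......~.~............┃        
    ┃....~~...~┏━━━━━━━━━━━━━━━━━━━┓
    ┃.........~┃ FormWidget        ┃
 wc ┃.......~..┠───────────────────┨
 400┃..........┃  Active:     [ ]  ┃
 █  ┃..........┃  Region:     [As▼]┃
    ┃..........┃  Phone:      [   ]┃
    ┃..........┃  Admin:      [ ]  ┃
    ┃..........┃  Email:      [   ]┃
━━━━┃..........┃  Language:   ( ) E┃
    ┃.......♣♣.┃> Notify:     [ ]  ┃
    ┃........♣.┃                   ┃
    ┃..........┃                   ┃
    ┃..........┃                   ┃
    ┃..........┃                   ┃
    ┃..........┗━━━━━━━━━━━━━━━━━━━┛


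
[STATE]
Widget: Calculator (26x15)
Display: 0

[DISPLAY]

                         0
┌───┬───┬───┬───┐         
│ 7 │ 8 │ 9 │ ÷ │         
├───┼───┼───┼───┤         
│ 4 │ 5 │ 6 │ × │         
├───┼───┼───┼───┤         
│ 1 │ 2 │ 3 │ - │         
├───┼───┼───┼───┤         
│ 0 │ . │ = │ + │         
├───┼───┼───┼───┤         
│ C │ MC│ MR│ M+│         
└───┴───┴───┴───┘         
                          
                          
                          


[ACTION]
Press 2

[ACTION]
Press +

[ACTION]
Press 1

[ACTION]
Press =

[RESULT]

                         3
┌───┬───┬───┬───┐         
│ 7 │ 8 │ 9 │ ÷ │         
├───┼───┼───┼───┤         
│ 4 │ 5 │ 6 │ × │         
├───┼───┼───┼───┤         
│ 1 │ 2 │ 3 │ - │         
├───┼───┼───┼───┤         
│ 0 │ . │ = │ + │         
├───┼───┼───┼───┤         
│ C │ MC│ MR│ M+│         
└───┴───┴───┴───┘         
                          
                          
                          
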